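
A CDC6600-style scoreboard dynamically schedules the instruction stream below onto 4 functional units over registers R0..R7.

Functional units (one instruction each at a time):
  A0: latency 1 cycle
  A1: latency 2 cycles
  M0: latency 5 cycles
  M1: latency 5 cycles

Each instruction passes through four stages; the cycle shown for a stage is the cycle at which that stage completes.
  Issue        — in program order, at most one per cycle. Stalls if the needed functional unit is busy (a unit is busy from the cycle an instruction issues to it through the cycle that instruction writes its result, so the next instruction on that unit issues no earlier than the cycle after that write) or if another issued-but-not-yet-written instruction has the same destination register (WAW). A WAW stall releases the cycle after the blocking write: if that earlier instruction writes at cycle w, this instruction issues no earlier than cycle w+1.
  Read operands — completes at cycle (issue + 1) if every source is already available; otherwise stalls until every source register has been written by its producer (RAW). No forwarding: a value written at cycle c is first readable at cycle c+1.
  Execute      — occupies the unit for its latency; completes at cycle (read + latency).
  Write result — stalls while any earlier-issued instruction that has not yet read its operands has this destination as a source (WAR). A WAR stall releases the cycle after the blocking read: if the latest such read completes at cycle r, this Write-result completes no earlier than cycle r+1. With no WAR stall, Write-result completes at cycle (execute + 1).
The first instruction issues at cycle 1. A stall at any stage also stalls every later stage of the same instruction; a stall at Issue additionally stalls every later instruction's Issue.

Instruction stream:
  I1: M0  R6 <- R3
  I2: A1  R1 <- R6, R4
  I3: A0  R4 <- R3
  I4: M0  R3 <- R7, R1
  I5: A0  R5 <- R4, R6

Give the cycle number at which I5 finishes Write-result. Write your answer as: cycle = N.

I1: IS=1 RO=2 EX=7 WR=8
I2: IS=2 RO=9 EX=11 WR=12  [RAW R6: wait I1 write@8]
I3: IS=3 RO=4 EX=5 WR=10  [WAR R4: wait I2 read@9]
I4: IS=9 RO=13 EX=18 WR=19  [struct: M0 busy until I1 writes@8; RAW R1: wait I2 write@12]
I5: IS=11 RO=12 EX=13 WR=14  [struct: A0 busy until I3 writes@10]

cycle = 14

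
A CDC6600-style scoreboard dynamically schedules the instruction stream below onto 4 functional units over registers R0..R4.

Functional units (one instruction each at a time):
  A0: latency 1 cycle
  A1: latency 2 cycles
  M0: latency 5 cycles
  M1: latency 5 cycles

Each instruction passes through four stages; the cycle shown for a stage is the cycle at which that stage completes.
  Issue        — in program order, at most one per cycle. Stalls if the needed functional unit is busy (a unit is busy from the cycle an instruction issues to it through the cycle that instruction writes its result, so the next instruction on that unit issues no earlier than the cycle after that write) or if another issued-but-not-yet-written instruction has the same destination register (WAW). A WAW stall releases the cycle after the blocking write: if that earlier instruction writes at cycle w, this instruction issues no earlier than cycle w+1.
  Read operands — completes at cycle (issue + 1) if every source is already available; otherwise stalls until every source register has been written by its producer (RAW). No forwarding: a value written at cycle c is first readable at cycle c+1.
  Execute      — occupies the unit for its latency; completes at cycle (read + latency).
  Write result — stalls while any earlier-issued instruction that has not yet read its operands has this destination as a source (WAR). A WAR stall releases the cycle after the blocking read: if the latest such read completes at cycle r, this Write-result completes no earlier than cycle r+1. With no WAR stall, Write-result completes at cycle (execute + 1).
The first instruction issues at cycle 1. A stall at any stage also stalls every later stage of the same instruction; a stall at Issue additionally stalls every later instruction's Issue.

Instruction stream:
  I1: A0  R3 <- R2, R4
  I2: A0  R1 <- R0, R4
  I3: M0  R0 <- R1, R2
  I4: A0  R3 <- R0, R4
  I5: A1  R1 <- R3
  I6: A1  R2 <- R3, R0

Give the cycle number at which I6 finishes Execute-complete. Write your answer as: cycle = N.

I1: IS=1 RO=2 EX=3 WR=4
I2: IS=5 RO=6 EX=7 WR=8  [struct: A0 busy until I1 writes@4]
I3: IS=6 RO=9 EX=14 WR=15  [RAW R1: wait I2 write@8]
I4: IS=9 RO=16 EX=17 WR=18  [struct: A0 busy until I2 writes@8; RAW R0: wait I3 write@15]
I5: IS=10 RO=19 EX=21 WR=22  [RAW R3: wait I4 write@18]
I6: IS=23 RO=24 EX=26 WR=27  [struct: A1 busy until I5 writes@22]

cycle = 26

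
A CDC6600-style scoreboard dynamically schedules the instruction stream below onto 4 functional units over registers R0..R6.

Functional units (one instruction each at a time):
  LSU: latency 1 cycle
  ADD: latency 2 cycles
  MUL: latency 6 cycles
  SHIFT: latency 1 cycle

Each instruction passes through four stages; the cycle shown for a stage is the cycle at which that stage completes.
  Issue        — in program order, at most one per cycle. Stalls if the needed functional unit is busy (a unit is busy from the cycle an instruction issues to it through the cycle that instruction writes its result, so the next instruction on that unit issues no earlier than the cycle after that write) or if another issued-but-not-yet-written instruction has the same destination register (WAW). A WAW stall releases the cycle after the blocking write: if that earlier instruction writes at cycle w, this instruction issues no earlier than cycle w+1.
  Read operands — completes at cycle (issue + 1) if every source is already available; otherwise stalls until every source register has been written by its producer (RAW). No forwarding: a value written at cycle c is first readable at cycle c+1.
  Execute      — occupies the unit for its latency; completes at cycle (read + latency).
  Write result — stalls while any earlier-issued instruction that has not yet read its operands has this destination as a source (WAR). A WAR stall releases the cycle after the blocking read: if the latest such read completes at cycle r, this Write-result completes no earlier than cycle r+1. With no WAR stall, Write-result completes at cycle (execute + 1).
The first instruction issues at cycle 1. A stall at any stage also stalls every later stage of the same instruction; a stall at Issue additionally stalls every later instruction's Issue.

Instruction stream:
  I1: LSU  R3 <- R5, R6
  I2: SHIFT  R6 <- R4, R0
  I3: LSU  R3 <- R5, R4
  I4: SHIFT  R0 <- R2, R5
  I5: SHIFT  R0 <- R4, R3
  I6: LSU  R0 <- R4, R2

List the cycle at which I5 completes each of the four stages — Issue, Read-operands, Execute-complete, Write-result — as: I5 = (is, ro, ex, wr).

[1] I1 dispatched to LSU
[2] I1 operands ready, I2 dispatched to SHIFT
[3] I1 complete, I2 operands ready
[4] R3←I1, I2 complete
[5] R6←I2, I3 dispatched to LSU
[6] I3 operands ready, I4 dispatched to SHIFT
[7] I3 complete, I4 operands ready
[8] R3←I3, I4 complete
[9] R0←I4
[10] I5 dispatched to SHIFT
[11] I5 operands ready
[12] I5 complete
[13] R0←I5
[14] I6 dispatched to LSU
[15] I6 operands ready
[16] I6 complete
[17] R0←I6

I5 = (10, 11, 12, 13)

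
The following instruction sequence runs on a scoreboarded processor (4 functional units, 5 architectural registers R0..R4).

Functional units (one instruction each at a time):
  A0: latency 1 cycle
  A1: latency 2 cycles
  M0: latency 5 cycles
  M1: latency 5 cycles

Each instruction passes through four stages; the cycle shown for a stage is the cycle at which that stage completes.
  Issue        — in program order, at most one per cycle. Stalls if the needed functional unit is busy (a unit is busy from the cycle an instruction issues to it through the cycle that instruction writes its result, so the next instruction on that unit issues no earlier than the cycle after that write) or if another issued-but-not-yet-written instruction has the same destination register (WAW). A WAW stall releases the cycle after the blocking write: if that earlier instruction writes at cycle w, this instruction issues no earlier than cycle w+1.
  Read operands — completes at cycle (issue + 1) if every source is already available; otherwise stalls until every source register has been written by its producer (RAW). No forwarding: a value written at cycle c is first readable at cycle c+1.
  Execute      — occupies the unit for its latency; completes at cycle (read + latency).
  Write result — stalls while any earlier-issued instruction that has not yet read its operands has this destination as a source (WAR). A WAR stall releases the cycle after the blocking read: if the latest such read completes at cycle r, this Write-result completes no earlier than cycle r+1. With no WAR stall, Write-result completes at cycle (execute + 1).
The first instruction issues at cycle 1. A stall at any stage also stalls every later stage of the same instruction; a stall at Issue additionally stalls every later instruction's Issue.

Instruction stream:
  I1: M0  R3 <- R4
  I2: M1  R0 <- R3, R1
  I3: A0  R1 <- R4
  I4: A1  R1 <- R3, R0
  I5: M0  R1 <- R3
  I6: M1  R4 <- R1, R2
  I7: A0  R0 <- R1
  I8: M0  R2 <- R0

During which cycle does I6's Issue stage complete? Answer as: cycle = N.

cycle = 21

c1: I1 issues→M0
c2: I1 reads; I2 issues→M1
c3: I3 issues→A0
c4: I3 reads
c5: I3 exec-done
c7: I1 exec-done
c8: I1 writes R3
c9: I2 reads
c10: I3 writes R1
c11: I4 issues→A1
c14: I2 exec-done
c15: I2 writes R0
c16: I4 reads
c18: I4 exec-done
c19: I4 writes R1
c20: I5 issues→M0
c21: I5 reads; I6 issues→M1
c22: I7 issues→A0
c26: I5 exec-done
c27: I5 writes R1
c28: I6 reads; I7 reads; I8 issues→M0
c29: I7 exec-done
c30: I7 writes R0
c31: I8 reads
c33: I6 exec-done
c34: I6 writes R4
c36: I8 exec-done
c37: I8 writes R2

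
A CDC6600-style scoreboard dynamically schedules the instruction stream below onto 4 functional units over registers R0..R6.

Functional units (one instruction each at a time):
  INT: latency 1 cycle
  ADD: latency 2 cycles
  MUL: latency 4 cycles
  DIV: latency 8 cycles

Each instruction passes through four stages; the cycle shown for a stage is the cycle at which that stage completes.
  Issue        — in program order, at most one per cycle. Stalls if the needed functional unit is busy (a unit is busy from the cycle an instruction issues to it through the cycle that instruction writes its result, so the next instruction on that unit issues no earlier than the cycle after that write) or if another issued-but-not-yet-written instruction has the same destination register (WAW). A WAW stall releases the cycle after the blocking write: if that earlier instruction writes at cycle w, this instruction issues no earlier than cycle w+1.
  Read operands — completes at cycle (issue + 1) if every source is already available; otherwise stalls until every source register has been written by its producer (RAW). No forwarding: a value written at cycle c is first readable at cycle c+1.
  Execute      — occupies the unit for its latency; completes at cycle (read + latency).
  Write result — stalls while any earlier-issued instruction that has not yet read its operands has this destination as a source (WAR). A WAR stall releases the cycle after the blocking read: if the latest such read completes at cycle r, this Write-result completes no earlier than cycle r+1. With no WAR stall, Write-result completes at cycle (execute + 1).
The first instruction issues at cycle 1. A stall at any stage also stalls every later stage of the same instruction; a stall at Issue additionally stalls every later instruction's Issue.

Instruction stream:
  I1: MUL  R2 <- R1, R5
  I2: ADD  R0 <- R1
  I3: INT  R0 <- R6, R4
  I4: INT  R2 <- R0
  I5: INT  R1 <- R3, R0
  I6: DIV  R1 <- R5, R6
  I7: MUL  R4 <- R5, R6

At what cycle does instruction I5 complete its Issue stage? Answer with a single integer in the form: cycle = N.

t=1  issue I1 (MUL)
t=2  I1 read-ops · issue I2 (ADD)
t=3  I2 read-ops
t=5  I2 finished on ADD
t=6  I1 finished on MUL · I2→R0
t=7  I1→R2 · issue I3 (INT)
t=8  I3 read-ops
t=9  I3 finished on INT
t=10  I3→R0
t=11  issue I4 (INT)
t=12  I4 read-ops
t=13  I4 finished on INT
t=14  I4→R2
t=15  issue I5 (INT)
t=16  I5 read-ops
t=17  I5 finished on INT
t=18  I5→R1
t=19  issue I6 (DIV)
t=20  I6 read-ops · issue I7 (MUL)
t=21  I7 read-ops
t=25  I7 finished on MUL
t=26  I7→R4
t=28  I6 finished on DIV
t=29  I6→R1

cycle = 15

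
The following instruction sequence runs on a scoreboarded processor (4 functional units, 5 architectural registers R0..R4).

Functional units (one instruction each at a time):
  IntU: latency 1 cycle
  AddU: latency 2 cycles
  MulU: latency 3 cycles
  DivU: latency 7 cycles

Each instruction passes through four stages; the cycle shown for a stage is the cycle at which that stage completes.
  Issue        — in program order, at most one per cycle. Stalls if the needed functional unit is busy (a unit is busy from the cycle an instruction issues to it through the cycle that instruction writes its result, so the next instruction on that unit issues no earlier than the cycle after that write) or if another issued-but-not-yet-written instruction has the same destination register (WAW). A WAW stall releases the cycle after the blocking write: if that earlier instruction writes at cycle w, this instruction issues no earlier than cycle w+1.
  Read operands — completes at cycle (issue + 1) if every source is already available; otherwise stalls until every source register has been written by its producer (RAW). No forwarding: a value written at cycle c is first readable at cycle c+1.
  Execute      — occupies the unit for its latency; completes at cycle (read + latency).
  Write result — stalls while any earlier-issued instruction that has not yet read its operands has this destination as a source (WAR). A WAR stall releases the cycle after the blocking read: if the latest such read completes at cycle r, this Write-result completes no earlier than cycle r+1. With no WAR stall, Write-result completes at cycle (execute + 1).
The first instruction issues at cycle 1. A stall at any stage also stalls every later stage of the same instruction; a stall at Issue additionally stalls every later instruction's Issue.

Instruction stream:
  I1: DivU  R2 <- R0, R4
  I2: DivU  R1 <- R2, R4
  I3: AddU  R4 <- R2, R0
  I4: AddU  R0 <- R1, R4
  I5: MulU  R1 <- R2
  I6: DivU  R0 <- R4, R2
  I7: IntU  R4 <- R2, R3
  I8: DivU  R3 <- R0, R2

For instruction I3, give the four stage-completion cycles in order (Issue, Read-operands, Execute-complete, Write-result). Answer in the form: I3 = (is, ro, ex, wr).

I1: IS=1 RO=2 EX=9 WR=10
I2: IS=11 RO=12 EX=19 WR=20  [struct: DivU busy until I1 writes@10]
I3: IS=12 RO=13 EX=15 WR=16
I4: IS=17 RO=21 EX=23 WR=24  [struct: AddU busy until I3 writes@16; RAW R1: wait I2 write@20]
I5: IS=21 RO=22 EX=25 WR=26  [WAW R1: wait I2 write@20]
I6: IS=25 RO=26 EX=33 WR=34  [WAW R0: wait I4 write@24]
I7: IS=26 RO=27 EX=28 WR=29
I8: IS=35 RO=36 EX=43 WR=44  [struct: DivU busy until I6 writes@34]

I3 = (12, 13, 15, 16)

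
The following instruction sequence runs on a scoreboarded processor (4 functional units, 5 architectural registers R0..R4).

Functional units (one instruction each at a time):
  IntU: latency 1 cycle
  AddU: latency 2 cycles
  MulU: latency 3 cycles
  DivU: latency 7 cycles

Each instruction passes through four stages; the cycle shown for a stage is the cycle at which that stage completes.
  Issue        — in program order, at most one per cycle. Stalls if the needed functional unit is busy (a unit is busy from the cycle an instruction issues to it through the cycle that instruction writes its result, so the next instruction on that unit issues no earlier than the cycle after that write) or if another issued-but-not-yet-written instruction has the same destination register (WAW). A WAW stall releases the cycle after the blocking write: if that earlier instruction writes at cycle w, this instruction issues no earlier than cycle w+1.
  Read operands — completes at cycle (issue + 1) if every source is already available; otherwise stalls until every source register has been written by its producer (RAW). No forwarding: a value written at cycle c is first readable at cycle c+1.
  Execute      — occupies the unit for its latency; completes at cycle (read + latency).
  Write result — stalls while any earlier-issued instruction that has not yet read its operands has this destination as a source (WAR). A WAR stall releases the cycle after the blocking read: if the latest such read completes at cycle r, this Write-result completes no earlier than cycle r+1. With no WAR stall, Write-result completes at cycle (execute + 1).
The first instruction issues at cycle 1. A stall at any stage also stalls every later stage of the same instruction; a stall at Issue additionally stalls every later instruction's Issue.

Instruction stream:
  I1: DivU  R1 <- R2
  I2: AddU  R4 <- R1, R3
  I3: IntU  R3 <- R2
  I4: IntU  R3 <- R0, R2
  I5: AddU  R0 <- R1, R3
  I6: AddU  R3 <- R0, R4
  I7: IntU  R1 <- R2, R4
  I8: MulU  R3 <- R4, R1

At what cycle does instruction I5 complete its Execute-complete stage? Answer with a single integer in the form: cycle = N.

c1: issue I1 (DivU)
c2: I1 read-ops, issue I2 (AddU)
c3: issue I3 (IntU)
c4: I3 read-ops
c5: I3 finished on IntU
c9: I1 finished on DivU
c10: I1→R1
c11: I2 read-ops
c12: I3→R3
c13: I2 finished on AddU, issue I4 (IntU)
c14: I2→R4, I4 read-ops
c15: I4 finished on IntU, issue I5 (AddU)
c16: I4→R3
c17: I5 read-ops
c19: I5 finished on AddU
c20: I5→R0
c21: issue I6 (AddU)
c22: I6 read-ops, issue I7 (IntU)
c23: I7 read-ops
c24: I6 finished on AddU, I7 finished on IntU
c25: I6→R3, I7→R1
c26: issue I8 (MulU)
c27: I8 read-ops
c30: I8 finished on MulU
c31: I8→R3

cycle = 19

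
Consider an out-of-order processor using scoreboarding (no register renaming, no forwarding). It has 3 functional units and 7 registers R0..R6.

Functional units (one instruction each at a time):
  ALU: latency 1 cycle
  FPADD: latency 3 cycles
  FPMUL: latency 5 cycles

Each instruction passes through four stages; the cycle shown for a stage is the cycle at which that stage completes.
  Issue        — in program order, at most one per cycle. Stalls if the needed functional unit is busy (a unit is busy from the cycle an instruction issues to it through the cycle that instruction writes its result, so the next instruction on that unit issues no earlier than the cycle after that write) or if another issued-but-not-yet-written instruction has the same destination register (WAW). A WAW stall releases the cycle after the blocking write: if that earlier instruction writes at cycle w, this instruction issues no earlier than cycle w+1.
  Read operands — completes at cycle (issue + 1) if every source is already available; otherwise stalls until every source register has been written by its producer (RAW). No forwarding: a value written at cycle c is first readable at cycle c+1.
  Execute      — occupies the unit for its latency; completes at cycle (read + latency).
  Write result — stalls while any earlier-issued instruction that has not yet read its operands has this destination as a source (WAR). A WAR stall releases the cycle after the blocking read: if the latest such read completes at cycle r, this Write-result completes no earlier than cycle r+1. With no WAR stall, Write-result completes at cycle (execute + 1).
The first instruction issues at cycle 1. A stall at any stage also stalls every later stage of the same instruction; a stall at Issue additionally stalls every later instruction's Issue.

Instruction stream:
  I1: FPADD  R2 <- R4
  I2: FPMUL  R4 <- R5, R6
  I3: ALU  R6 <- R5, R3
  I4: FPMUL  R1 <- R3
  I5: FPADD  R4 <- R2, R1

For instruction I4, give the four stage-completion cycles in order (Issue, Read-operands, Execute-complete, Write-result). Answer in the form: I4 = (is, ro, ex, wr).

I4 = (10, 11, 16, 17)

t=1  I1→FPADD
t=2  I1 RO; I2→FPMUL
t=3  I2 RO; I3→ALU
t=4  I3 RO
t=5  I1 EX; I3 EX
t=6  I1 WR R2; I3 WR R6
t=8  I2 EX
t=9  I2 WR R4
t=10  I4→FPMUL
t=11  I4 RO; I5→FPADD
t=16  I4 EX
t=17  I4 WR R1
t=18  I5 RO
t=21  I5 EX
t=22  I5 WR R4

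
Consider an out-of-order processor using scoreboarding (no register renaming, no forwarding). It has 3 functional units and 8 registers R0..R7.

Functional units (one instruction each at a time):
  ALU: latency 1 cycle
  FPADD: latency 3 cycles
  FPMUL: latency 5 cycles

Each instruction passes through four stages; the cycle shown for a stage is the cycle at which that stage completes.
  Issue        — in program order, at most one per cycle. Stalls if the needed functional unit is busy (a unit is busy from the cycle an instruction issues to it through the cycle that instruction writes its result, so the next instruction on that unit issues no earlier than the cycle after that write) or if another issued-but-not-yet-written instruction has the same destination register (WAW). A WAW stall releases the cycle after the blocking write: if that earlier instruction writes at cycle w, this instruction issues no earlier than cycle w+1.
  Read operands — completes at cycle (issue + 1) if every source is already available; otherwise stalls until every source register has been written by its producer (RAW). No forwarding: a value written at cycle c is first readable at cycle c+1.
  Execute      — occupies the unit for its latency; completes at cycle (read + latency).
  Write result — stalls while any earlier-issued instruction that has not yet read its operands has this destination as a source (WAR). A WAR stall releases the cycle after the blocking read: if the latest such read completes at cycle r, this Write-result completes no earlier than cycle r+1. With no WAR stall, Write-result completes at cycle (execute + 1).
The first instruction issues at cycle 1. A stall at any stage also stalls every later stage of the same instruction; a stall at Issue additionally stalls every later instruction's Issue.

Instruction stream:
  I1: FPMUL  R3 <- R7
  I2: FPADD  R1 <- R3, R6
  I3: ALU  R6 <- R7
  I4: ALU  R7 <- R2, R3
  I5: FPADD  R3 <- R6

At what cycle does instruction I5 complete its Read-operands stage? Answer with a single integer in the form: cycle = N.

1) issue 1, read 2, done 7, write 8
2) issue 2, read 9, done 12, write 13  <RAW R3: wait I1 write@8>
3) issue 3, read 4, done 5, write 10  <WAR R6: wait I2 read@9>
4) issue 11, read 12, done 13, write 14  <struct: ALU busy until I3 writes@10>
5) issue 14, read 15, done 18, write 19  <struct: FPADD busy until I2 writes@13>

cycle = 15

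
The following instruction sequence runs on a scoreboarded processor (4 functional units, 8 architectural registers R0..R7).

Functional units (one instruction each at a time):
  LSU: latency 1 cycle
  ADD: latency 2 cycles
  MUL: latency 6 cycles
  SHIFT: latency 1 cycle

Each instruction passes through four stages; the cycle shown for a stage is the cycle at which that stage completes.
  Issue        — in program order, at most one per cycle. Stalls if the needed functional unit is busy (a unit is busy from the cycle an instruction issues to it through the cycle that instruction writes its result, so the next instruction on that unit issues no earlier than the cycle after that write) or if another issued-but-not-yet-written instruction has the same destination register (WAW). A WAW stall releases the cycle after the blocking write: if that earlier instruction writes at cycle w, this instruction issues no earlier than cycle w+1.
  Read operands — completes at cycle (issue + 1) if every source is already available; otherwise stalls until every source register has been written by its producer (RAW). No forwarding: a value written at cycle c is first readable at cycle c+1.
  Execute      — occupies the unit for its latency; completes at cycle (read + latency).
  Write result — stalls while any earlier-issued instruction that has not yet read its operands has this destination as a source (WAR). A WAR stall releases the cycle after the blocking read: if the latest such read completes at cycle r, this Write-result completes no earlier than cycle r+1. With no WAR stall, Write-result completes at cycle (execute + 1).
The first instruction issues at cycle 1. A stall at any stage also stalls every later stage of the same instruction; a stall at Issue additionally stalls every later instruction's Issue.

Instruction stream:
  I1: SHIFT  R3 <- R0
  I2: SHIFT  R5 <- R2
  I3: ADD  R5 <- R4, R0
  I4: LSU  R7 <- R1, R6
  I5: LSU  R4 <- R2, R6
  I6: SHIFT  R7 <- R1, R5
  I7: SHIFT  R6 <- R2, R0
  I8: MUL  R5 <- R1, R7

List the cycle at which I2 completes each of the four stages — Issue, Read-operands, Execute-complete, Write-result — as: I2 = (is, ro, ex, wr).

I1 -> (1, 2, 3, 4)
I2 -> (5, 6, 7, 8)  // struct: SHIFT busy until I1 writes@4
I3 -> (9, 10, 12, 13)  // WAW R5: wait I2 write@8
I4 -> (10, 11, 12, 13)
I5 -> (14, 15, 16, 17)  // struct: LSU busy until I4 writes@13
I6 -> (15, 16, 17, 18)
I7 -> (19, 20, 21, 22)  // struct: SHIFT busy until I6 writes@18
I8 -> (20, 21, 27, 28)

I2 = (5, 6, 7, 8)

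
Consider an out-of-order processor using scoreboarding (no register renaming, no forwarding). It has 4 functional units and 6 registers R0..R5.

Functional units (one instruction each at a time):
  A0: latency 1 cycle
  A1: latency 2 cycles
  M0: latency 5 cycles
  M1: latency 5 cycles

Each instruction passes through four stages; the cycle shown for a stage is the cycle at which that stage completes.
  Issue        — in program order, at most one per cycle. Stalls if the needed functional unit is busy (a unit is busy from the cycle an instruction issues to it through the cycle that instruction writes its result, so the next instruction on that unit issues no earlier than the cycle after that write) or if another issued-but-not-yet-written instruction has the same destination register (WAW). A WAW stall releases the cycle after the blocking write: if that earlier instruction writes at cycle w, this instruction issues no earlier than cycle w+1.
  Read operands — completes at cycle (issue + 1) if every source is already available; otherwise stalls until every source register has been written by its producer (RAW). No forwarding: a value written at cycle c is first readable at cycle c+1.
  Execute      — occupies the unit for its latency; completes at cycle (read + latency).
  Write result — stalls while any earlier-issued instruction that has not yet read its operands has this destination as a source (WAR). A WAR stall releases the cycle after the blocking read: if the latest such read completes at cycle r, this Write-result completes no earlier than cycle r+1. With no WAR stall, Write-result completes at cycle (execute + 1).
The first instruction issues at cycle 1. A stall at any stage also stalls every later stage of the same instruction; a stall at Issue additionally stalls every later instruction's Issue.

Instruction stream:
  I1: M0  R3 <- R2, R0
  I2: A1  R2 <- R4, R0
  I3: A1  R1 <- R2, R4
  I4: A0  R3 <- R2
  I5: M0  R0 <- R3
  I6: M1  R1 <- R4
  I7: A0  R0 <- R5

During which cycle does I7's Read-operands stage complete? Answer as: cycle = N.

[1] I1→M0
[2] I1 RO · I2→A1
[3] I2 RO
[5] I2 EX
[6] I2 WR R2
[7] I1 EX · I3→A1
[8] I1 WR R3 · I3 RO
[9] I4→A0
[10] I3 EX · I4 RO · I5→M0
[11] I3 WR R1 · I4 EX
[12] I4 WR R3 · I6→M1
[13] I5 RO · I6 RO
[18] I5 EX · I6 EX
[19] I5 WR R0 · I6 WR R1
[20] I7→A0
[21] I7 RO
[22] I7 EX
[23] I7 WR R0

cycle = 21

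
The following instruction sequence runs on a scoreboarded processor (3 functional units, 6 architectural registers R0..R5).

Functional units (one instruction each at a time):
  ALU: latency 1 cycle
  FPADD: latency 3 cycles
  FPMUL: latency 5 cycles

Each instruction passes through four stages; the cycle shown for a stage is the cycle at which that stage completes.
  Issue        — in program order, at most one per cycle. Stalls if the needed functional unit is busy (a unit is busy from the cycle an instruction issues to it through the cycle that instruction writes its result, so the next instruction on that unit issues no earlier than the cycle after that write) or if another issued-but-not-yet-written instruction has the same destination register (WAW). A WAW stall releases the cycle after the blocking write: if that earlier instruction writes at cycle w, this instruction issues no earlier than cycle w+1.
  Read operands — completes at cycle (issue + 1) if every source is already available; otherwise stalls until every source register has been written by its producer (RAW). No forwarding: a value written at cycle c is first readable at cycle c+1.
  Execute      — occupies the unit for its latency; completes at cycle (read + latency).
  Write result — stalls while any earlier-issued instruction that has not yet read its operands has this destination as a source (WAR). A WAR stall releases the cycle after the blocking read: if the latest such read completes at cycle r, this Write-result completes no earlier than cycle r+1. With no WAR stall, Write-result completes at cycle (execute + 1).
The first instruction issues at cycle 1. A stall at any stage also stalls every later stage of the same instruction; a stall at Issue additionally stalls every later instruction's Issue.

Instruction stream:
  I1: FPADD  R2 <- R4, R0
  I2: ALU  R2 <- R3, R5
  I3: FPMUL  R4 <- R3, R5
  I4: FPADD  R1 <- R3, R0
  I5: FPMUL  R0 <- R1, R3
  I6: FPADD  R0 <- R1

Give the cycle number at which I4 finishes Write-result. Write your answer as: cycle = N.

[1] I1→FPADD
[2] I1 RO
[5] I1 EX
[6] I1 WR R2
[7] I2→ALU
[8] I2 RO · I3→FPMUL
[9] I2 EX · I3 RO · I4→FPADD
[10] I2 WR R2 · I4 RO
[13] I4 EX
[14] I3 EX · I4 WR R1
[15] I3 WR R4
[16] I5→FPMUL
[17] I5 RO
[22] I5 EX
[23] I5 WR R0
[24] I6→FPADD
[25] I6 RO
[28] I6 EX
[29] I6 WR R0

cycle = 14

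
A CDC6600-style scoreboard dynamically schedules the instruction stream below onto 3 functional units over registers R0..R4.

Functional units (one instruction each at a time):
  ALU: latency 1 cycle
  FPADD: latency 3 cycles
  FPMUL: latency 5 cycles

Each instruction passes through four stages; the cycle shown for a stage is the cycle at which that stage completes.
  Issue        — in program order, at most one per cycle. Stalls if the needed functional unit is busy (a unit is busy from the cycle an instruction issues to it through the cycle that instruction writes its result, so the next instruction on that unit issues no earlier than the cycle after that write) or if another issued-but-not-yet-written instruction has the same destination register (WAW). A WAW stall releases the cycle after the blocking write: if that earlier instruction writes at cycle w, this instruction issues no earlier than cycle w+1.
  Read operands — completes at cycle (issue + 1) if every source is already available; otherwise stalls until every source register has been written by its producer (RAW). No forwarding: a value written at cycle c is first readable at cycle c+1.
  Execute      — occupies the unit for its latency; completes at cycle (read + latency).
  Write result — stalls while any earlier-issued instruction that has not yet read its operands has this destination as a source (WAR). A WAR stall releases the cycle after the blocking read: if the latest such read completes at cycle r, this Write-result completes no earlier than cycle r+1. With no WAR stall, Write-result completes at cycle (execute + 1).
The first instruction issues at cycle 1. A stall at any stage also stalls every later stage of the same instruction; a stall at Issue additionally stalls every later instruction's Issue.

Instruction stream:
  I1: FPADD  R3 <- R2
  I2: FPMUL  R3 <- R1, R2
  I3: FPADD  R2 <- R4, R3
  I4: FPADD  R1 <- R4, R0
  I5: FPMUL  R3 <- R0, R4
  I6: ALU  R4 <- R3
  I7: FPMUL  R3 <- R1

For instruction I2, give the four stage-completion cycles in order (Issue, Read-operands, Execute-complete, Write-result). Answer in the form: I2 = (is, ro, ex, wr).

I2 = (7, 8, 13, 14)

[1] I1→FPADD
[2] I1 RO
[5] I1 EX
[6] I1 WR R3
[7] I2→FPMUL
[8] I2 RO | I3→FPADD
[13] I2 EX
[14] I2 WR R3
[15] I3 RO
[18] I3 EX
[19] I3 WR R2
[20] I4→FPADD
[21] I4 RO | I5→FPMUL
[22] I5 RO | I6→ALU
[24] I4 EX
[25] I4 WR R1
[27] I5 EX
[28] I5 WR R3
[29] I6 RO | I7→FPMUL
[30] I6 EX | I7 RO
[31] I6 WR R4
[35] I7 EX
[36] I7 WR R3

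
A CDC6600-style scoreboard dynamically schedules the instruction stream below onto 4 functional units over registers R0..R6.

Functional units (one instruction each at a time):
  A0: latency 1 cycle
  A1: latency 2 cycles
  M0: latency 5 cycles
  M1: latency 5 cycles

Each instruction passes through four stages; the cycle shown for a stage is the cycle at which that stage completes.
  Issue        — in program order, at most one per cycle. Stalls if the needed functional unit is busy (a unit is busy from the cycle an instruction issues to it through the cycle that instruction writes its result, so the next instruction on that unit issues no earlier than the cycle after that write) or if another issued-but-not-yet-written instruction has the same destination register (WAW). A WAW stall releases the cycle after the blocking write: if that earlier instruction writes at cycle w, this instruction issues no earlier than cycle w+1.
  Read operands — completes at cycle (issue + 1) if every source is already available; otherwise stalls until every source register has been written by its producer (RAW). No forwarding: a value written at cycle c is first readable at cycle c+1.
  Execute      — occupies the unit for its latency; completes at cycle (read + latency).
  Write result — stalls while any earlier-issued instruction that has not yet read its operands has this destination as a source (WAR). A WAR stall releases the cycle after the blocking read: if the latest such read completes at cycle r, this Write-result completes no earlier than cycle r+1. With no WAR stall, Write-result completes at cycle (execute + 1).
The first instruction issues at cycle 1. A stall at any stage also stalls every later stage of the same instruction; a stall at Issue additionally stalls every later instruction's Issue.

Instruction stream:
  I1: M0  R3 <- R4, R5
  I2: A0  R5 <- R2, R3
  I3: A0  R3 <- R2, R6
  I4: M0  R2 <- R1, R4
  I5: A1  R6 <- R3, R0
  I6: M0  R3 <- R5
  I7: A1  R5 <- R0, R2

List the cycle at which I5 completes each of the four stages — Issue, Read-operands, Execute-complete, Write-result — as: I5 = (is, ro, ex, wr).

I1  is:1  ro:2  ex:7  wr:8
I2  is:2  ro:9  ex:10  wr:11  — RAW R3: wait I1 write@8
I3  is:12  ro:13  ex:14  wr:15  — struct: A0 busy until I2 writes@11
I4  is:13  ro:14  ex:19  wr:20
I5  is:14  ro:16  ex:18  wr:19  — RAW R3: wait I3 write@15
I6  is:21  ro:22  ex:27  wr:28  — struct: M0 busy until I4 writes@20
I7  is:22  ro:23  ex:25  wr:26

I5 = (14, 16, 18, 19)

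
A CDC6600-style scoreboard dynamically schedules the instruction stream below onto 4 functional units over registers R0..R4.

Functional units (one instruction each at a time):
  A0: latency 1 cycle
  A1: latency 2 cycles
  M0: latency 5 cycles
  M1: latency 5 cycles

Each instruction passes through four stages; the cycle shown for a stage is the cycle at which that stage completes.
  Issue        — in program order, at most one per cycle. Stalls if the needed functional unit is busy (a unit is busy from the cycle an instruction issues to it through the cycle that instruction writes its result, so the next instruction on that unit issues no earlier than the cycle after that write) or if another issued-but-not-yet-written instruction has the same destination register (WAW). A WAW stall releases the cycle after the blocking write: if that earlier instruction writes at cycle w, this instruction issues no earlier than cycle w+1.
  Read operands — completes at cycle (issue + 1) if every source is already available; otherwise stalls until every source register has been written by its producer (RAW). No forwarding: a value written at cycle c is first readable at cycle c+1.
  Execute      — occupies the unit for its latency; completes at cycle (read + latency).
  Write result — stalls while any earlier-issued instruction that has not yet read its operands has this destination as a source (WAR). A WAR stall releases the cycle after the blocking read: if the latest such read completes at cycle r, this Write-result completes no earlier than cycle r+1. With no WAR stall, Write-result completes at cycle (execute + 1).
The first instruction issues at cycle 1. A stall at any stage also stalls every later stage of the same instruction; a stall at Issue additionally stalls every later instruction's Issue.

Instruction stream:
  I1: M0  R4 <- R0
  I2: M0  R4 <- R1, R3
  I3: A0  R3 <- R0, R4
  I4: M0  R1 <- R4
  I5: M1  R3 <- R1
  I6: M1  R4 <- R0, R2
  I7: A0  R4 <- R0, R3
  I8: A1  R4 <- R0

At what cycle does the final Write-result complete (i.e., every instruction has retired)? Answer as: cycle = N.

I1: IS=1 RO=2 EX=7 WR=8
I2: IS=9 RO=10 EX=15 WR=16  [struct: M0 busy until I1 writes@8]
I3: IS=10 RO=17 EX=18 WR=19  [RAW R4: wait I2 write@16]
I4: IS=17 RO=18 EX=23 WR=24  [struct: M0 busy until I2 writes@16]
I5: IS=20 RO=25 EX=30 WR=31  [WAW R3: wait I3 write@19; RAW R1: wait I4 write@24]
I6: IS=32 RO=33 EX=38 WR=39  [struct: M1 busy until I5 writes@31]
I7: IS=40 RO=41 EX=42 WR=43  [WAW R4: wait I6 write@39]
I8: IS=44 RO=45 EX=47 WR=48  [WAW R4: wait I7 write@43]

cycle = 48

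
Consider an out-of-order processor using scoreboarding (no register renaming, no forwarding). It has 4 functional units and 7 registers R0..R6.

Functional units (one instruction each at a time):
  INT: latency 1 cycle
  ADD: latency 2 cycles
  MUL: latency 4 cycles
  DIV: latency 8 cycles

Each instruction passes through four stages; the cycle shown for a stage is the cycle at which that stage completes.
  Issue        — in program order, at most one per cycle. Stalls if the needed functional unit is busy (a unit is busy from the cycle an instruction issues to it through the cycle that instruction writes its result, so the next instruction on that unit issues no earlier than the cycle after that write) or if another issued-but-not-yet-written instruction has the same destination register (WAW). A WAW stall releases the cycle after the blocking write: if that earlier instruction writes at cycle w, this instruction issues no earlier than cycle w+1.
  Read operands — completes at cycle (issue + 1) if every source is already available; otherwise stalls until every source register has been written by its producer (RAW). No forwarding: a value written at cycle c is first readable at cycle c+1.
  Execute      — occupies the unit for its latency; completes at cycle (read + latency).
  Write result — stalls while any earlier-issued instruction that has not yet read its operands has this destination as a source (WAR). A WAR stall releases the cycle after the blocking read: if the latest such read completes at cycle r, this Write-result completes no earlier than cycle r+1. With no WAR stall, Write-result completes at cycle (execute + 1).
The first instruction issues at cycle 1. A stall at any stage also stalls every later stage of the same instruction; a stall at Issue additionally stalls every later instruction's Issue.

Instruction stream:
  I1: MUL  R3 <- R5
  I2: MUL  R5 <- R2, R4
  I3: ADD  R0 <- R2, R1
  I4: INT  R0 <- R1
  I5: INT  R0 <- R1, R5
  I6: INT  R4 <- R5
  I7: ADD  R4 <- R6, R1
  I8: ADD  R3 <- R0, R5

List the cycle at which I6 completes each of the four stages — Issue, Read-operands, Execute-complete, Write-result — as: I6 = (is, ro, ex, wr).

I6 = (22, 23, 24, 25)

[I1] 1/2/6/7
[I2] 8/9/13/14  (struct: MUL busy until I1 writes@7)
[I3] 9/10/12/13
[I4] 14/15/16/17  (WAW R0: wait I3 write@13)
[I5] 18/19/20/21  (struct: INT busy until I4 writes@17)
[I6] 22/23/24/25  (struct: INT busy until I5 writes@21)
[I7] 26/27/29/30  (WAW R4: wait I6 write@25)
[I8] 31/32/34/35  (struct: ADD busy until I7 writes@30)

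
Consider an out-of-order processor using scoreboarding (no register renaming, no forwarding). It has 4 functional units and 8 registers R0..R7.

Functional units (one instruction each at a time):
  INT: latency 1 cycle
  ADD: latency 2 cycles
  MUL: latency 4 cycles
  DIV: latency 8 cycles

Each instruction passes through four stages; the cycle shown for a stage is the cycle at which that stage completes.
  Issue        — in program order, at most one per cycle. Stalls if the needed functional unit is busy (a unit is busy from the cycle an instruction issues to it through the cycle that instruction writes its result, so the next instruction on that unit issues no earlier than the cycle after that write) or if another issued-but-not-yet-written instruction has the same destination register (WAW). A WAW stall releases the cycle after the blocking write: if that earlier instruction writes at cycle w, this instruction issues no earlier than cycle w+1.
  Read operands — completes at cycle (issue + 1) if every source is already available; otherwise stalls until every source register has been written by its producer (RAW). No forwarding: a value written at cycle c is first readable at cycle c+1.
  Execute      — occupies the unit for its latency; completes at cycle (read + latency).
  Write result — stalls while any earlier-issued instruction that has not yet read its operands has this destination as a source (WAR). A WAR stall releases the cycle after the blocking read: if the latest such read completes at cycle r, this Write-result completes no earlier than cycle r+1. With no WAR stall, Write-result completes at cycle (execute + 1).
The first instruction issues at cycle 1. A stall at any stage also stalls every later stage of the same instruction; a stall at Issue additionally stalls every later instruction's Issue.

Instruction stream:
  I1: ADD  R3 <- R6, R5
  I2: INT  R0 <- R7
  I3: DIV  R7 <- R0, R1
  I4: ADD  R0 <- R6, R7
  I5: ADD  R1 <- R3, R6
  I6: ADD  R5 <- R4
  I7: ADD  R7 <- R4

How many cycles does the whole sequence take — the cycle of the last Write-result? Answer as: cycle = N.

cycle = 34

I1 -> (1, 2, 4, 5)
I2 -> (2, 3, 4, 5)
I3 -> (3, 6, 14, 15)  // RAW R0: wait I2 write@5
I4 -> (6, 16, 18, 19)  // WAW R0: wait I2 write@5, RAW R7: wait I3 write@15
I5 -> (20, 21, 23, 24)  // struct: ADD busy until I4 writes@19
I6 -> (25, 26, 28, 29)  // struct: ADD busy until I5 writes@24
I7 -> (30, 31, 33, 34)  // struct: ADD busy until I6 writes@29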